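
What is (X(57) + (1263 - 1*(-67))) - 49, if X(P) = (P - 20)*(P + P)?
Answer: 5499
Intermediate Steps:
X(P) = 2*P*(-20 + P) (X(P) = (-20 + P)*(2*P) = 2*P*(-20 + P))
(X(57) + (1263 - 1*(-67))) - 49 = (2*57*(-20 + 57) + (1263 - 1*(-67))) - 49 = (2*57*37 + (1263 + 67)) - 49 = (4218 + 1330) - 49 = 5548 - 49 = 5499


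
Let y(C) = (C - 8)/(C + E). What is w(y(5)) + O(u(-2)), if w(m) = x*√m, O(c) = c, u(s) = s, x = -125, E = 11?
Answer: -2 - 125*I*√3/4 ≈ -2.0 - 54.127*I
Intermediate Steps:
y(C) = (-8 + C)/(11 + C) (y(C) = (C - 8)/(C + 11) = (-8 + C)/(11 + C))
w(m) = -125*√m
w(y(5)) + O(u(-2)) = -125*√(-8 + 5)/√(11 + 5) - 2 = -125*I*√3/4 - 2 = -2 - 125*I*√3/4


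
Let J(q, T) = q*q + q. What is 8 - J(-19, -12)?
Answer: -334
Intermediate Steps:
J(q, T) = q + q² (J(q, T) = q² + q = q + q²)
8 - J(-19, -12) = 8 - (-19)*(1 - 19) = 8 - (-19)*(-18) = 8 - 1*342 = 8 - 342 = -334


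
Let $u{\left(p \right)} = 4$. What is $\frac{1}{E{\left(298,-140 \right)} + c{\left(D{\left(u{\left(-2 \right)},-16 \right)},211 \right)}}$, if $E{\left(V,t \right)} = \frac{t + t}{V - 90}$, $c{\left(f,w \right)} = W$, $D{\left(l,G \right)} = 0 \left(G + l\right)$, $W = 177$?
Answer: $\frac{26}{4567} \approx 0.005693$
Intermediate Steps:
$D{\left(l,G \right)} = 0$
$c{\left(f,w \right)} = 177$
$E{\left(V,t \right)} = \frac{2 t}{-90 + V}$
$\frac{1}{E{\left(298,-140 \right)} + c{\left(D{\left(u{\left(-2 \right)},-16 \right)},211 \right)}} = \frac{1}{2 \left(-140\right) \frac{1}{-90 + 298} + 177} = \frac{1}{2 \left(-140\right) \frac{1}{208} + 177} = \frac{1}{- \frac{35}{26} + 177} = \frac{1}{\frac{4567}{26}} = \frac{26}{4567}$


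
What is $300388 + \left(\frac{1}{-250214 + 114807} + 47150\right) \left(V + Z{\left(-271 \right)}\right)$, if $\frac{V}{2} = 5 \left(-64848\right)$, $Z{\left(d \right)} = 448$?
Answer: $- \frac{4137280779195652}{135407} \approx -3.0554 \cdot 10^{10}$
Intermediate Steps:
$V = -648480$ ($V = 2 \cdot 5 \left(-64848\right) = 2 \left(-324240\right) = -648480$)
$300388 + \left(\frac{1}{-250214 + 114807} + 47150\right) \left(V + Z{\left(-271 \right)}\right) = 300388 + \left(\frac{1}{-250214 + 114807} + 47150\right) \left(-648480 + 448\right) = 300388 + \left(\frac{1}{-135407} + 47150\right) \left(-648032\right) = 300388 + \left(- \frac{1}{135407} + 47150\right) \left(-648032\right) = 300388 + \frac{6384440049}{135407} \left(-648032\right) = 300388 - \frac{4137321453833568}{135407} = - \frac{4137280779195652}{135407}$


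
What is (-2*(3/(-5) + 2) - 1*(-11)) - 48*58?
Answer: -13879/5 ≈ -2775.8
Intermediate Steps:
(-2*(3/(-5) + 2) - 1*(-11)) - 48*58 = (-2*(3*(-1/5) + 2) + 11) - 2784 = (-2*(-3/5 + 2) + 11) - 2784 = (-2*7/5 + 11) - 2784 = (-14/5 + 11) - 2784 = 41/5 - 2784 = -13879/5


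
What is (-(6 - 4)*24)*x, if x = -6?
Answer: 288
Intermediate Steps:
(-(6 - 4)*24)*x = (-(6 - 4)*24)*(-6) = (-1*2*24)*(-6) = -2*24*(-6) = -48*(-6) = 288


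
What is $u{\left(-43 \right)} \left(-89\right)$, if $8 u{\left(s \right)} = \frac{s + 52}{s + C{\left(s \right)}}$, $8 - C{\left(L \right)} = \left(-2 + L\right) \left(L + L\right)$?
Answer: $\frac{801}{31240} \approx 0.02564$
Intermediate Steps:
$C{\left(L \right)} = 8 - 2 L \left(-2 + L\right)$ ($C{\left(L \right)} = 8 - \left(-2 + L\right) \left(L + L\right) = 8 - \left(-2 + L\right) 2 L = 8 - 2 L \left(-2 + L\right)$)
$u{\left(s \right)} = \frac{52 + s}{8 \left(8 - 2 s^{2} + 5 s\right)}$ ($u{\left(s \right)} = \frac{\left(s + 52\right) \frac{1}{s + \left(8 - 2 s^{2} + 4 s\right)}}{8} = \frac{\left(52 + s\right) \frac{1}{8 - 2 s^{2} + 5 s}}{8} = \frac{\frac{1}{8 - 2 s^{2} + 5 s} \left(52 + s\right)}{8} = \frac{52 + s}{8 \left(8 - 2 s^{2} + 5 s\right)}$)
$u{\left(-43 \right)} \left(-89\right) = \frac{52 - 43}{8 \left(8 - 2 \left(-43\right)^{2} + 5 \left(-43\right)\right)} \left(-89\right) = \frac{1}{8} \frac{1}{8 - 3698 - 215} \cdot 9 \left(-89\right) = \frac{1}{8} \frac{1}{-3905} \cdot 9 \left(-89\right) = \frac{1}{8} \left(- \frac{1}{3905}\right) 9 \left(-89\right) = \left(- \frac{9}{31240}\right) \left(-89\right) = \frac{801}{31240}$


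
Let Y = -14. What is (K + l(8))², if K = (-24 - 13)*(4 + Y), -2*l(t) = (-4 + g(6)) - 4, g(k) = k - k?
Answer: 139876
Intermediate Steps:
g(k) = 0
l(t) = 4 (l(t) = -((-4 + 0) - 4)/2 = -(-4 - 4)/2 = -½*(-8) = 4)
K = 370 (K = (-24 - 13)*(4 - 14) = -37*(-10) = 370)
(K + l(8))² = (370 + 4)² = 374² = 139876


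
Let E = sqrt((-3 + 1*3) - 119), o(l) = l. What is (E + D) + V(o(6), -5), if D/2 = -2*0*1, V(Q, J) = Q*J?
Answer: -30 + I*sqrt(119) ≈ -30.0 + 10.909*I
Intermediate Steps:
V(Q, J) = J*Q
D = 0 (D = 2*(-2*0*1) = 2*(0*1) = 2*0 = 0)
E = I*sqrt(119) (E = sqrt((-3 + 3) - 119) = sqrt(0 - 119) = sqrt(-119) = I*sqrt(119) ≈ 10.909*I)
(E + D) + V(o(6), -5) = (I*sqrt(119) + 0) - 5*6 = I*sqrt(119) - 30 = -30 + I*sqrt(119)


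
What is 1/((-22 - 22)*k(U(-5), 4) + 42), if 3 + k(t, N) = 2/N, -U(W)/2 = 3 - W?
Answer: 1/152 ≈ 0.0065789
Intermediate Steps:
U(W) = -6 + 2*W (U(W) = -2*(3 - W) = -6 + 2*W)
k(t, N) = -3 + 2/N
1/((-22 - 22)*k(U(-5), 4) + 42) = 1/((-22 - 22)*(-3 + 2/4) + 42) = 1/(-44*(-3 + 2*(1/4)) + 42) = 1/(-44*(-3 + 1/2) + 42) = 1/(-44*(-5/2) + 42) = 1/(110 + 42) = 1/152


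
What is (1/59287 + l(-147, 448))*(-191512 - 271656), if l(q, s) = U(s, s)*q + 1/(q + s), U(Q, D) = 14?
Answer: 17010190720726144/17845387 ≈ 9.5320e+8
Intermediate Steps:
l(q, s) = 1/(q + s) + 14*q (l(q, s) = 14*q + 1/(q + s) = 1/(q + s) + 14*q)
(1/59287 + l(-147, 448))*(-191512 - 271656) = (1/59287 + (1 + 14*(-147)² + 14*(-147)*448)/(-147 + 448))*(-191512 - 271656) = (1/59287 + (1 + 14*21609 - 921984)/301)*(-463168) = (1/59287 + (1 + 302526 - 921984)/301)*(-463168) = (1/59287 + (1/301)*(-619457))*(-463168) = (1/59287 - 619457/301)*(-463168) = -36725746858/17845387*(-463168) = 17010190720726144/17845387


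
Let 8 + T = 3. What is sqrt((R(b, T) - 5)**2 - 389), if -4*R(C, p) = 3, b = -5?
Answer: I*sqrt(5695)/4 ≈ 18.866*I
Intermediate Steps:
T = -5 (T = -8 + 3 = -5)
R(C, p) = -3/4 (R(C, p) = -1/4*3 = -3/4)
sqrt((R(b, T) - 5)**2 - 389) = sqrt((-3/4 - 5)**2 - 389) = sqrt((-23/4)**2 - 389) = sqrt(529/16 - 389) = sqrt(-5695/16) = I*sqrt(5695)/4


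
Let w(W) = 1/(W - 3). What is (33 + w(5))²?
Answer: 4489/4 ≈ 1122.3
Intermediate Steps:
w(W) = 1/(-3 + W)
(33 + w(5))² = (33 + 1/(-3 + 5))² = (33 + 1/2)² = (33 + ½)² = (67/2)² = 4489/4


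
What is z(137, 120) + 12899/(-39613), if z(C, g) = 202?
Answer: 7988927/39613 ≈ 201.67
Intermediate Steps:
z(137, 120) + 12899/(-39613) = 202 + 12899/(-39613) = 202 + 12899*(-1/39613) = 202 - 12899/39613 = 7988927/39613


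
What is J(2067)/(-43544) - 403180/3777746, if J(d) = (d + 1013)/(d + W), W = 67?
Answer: -212933458335/1994540333366 ≈ -0.10676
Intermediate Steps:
J(d) = (1013 + d)/(67 + d) (J(d) = (d + 1013)/(d + 67) = (1013 + d)/(67 + d))
J(2067)/(-43544) - 403180/3777746 = ((1013 + 2067)/(67 + 2067))/(-43544) - 403180/3777746 = (3080/2134)*(-1/43544) - 403180*1/3777746 = ((1/2134)*3080)*(-1/43544) - 201590/1888873 = (140/97)*(-1/43544) - 201590/1888873 = -35/1055942 - 201590/1888873 = -212933458335/1994540333366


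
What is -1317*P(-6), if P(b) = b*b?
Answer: -47412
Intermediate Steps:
P(b) = b**2
-1317*P(-6) = -1317*(-6)**2 = -1317*36 = -47412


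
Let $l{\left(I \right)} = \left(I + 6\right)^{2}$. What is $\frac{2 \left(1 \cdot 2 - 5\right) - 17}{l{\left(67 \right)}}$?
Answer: $- \frac{23}{5329} \approx -0.004316$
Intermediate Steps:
$l{\left(I \right)} = \left(6 + I\right)^{2}$
$\frac{2 \left(1 \cdot 2 - 5\right) - 17}{l{\left(67 \right)}} = \frac{2 \left(1 \cdot 2 - 5\right) - 17}{\left(6 + 67\right)^{2}} = \frac{2 \left(2 - 5\right) - 17}{73^{2}} = \frac{2 \left(-3\right) - 17}{5329} = \left(-6 - 17\right) \frac{1}{5329} = \left(-23\right) \frac{1}{5329} = - \frac{23}{5329}$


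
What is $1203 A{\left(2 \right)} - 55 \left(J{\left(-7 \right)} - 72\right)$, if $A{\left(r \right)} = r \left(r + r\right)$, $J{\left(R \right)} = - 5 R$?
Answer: $11659$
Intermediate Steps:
$A{\left(r \right)} = 2 r^{2}$ ($A{\left(r \right)} = r 2 r = 2 r^{2}$)
$1203 A{\left(2 \right)} - 55 \left(J{\left(-7 \right)} - 72\right) = 1203 \cdot 2 \cdot 2^{2} - 55 \left(\left(-5\right) \left(-7\right) - 72\right) = 1203 \cdot 2 \cdot 4 - 55 \left(35 - 72\right) = 1203 \cdot 8 - -2035 = 9624 + 2035 = 11659$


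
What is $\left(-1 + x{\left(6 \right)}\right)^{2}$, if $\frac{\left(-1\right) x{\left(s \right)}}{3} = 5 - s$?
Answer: $4$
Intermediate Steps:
$x{\left(s \right)} = -15 + 3 s$ ($x{\left(s \right)} = - 3 \left(5 - s\right) = -15 + 3 s$)
$\left(-1 + x{\left(6 \right)}\right)^{2} = \left(-1 + \left(-15 + 3 \cdot 6\right)\right)^{2} = \left(-1 + \left(-15 + 18\right)\right)^{2} = \left(-1 + 3\right)^{2} = 2^{2} = 4$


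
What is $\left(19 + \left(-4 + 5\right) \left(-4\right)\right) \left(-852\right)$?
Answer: $-12780$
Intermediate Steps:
$\left(19 + \left(-4 + 5\right) \left(-4\right)\right) \left(-852\right) = \left(19 + 1 \left(-4\right)\right) \left(-852\right) = \left(19 - 4\right) \left(-852\right) = 15 \left(-852\right) = -12780$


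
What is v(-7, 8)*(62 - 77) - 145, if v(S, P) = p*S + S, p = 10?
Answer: 1010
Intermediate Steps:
v(S, P) = 11*S (v(S, P) = 10*S + S = 11*S)
v(-7, 8)*(62 - 77) - 145 = (11*(-7))*(62 - 77) - 145 = -77*(-15) - 145 = 1155 - 145 = 1010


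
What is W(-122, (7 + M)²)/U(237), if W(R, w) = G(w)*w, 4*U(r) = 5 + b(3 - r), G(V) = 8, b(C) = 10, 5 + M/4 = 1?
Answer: 864/5 ≈ 172.80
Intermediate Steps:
M = -16 (M = -20 + 4*1 = -20 + 4 = -16)
U(r) = 15/4 (U(r) = (5 + 10)/4 = (¼)*15 = 15/4)
W(R, w) = 8*w
W(-122, (7 + M)²)/U(237) = (8*(7 - 16)²)/(15/4) = (8*(-9)²)*(4/15) = (8*81)*(4/15) = 648*(4/15) = 864/5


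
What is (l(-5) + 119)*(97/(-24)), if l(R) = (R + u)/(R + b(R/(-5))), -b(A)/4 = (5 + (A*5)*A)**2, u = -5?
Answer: -935177/1944 ≈ -481.06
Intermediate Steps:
b(A) = -4*(5 + 5*A**2)**2 (b(A) = -4*(5 + (A*5)*A)**2 = -4*(5 + (5*A)*A)**2 = -4*(5 + 5*A**2)**2)
l(R) = (-5 + R)/(R - 100*(1 + R**2/25)**2) (l(R) = (R - 5)/(R - 100*(1 + (R/(-5))**2)**2) = (-5 + R)/(R - 100*(1 + (R*(-1/5))**2)**2) = (-5 + R)/(R - 100*(1 + (-R/5)**2)**2) = (-5 + R)/(R - 100*(1 + R**2/25)**2))
(l(-5) + 119)*(97/(-24)) = (25*(-5 - 5)/(-4*(25 + (-5)**2)**2 + 25*(-5)) + 119)*(97/(-24)) = (25*(-10)/(-4*(25 + 25)**2 - 125) + 119)*(97*(-1/24)) = (25*(-10)/(-4*50**2 - 125) + 119)*(-97/24) = (25*(-10)/(-4*2500 - 125) + 119)*(-97/24) = (25*(-10)/(-10000 - 125) + 119)*(-97/24) = (25*(-10)/(-10125) + 119)*(-97/24) = (25*(-1/10125)*(-10) + 119)*(-97/24) = (2/81 + 119)*(-97/24) = (9641/81)*(-97/24) = -935177/1944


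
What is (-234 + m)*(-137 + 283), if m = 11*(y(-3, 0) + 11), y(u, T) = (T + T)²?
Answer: -16498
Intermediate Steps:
y(u, T) = 4*T² (y(u, T) = (2*T)² = 4*T²)
m = 121 (m = 11*(4*0² + 11) = 11*(4*0 + 11) = 11*(0 + 11) = 11*11 = 121)
(-234 + m)*(-137 + 283) = (-234 + 121)*(-137 + 283) = -113*146 = -16498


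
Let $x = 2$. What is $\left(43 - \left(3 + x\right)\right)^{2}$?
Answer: $1444$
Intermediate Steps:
$\left(43 - \left(3 + x\right)\right)^{2} = \left(43 + \left(\left(0 + 1 \left(-3\right)\right) - 2\right)\right)^{2} = \left(43 + \left(\left(0 - 3\right) - 2\right)\right)^{2} = \left(43 - 5\right)^{2} = 38^{2} = 1444$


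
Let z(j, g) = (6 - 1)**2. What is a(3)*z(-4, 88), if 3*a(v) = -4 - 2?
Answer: -50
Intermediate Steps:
z(j, g) = 25 (z(j, g) = 5**2 = 25)
a(v) = -2 (a(v) = (-4 - 2)/3 = (1/3)*(-6) = -2)
a(3)*z(-4, 88) = -2*25 = -50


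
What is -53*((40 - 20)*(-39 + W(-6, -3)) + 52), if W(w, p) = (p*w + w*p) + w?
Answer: 6784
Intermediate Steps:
W(w, p) = w + 2*p*w (W(w, p) = (p*w + p*w) + w = 2*p*w + w = w + 2*p*w)
-53*((40 - 20)*(-39 + W(-6, -3)) + 52) = -53*((40 - 20)*(-39 - 6*(1 + 2*(-3))) + 52) = -53*(20*(-39 - 6*(1 - 6)) + 52) = -53*(20*(-39 - 6*(-5)) + 52) = -53*(20*(-39 + 30) + 52) = -53*(20*(-9) + 52) = -53*(-180 + 52) = -53*(-128) = 6784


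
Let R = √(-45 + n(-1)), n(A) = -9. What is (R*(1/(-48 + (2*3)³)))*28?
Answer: I*√6/2 ≈ 1.2247*I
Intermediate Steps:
R = 3*I*√6 (R = √(-45 - 9) = √(-54) = 3*I*√6 ≈ 7.3485*I)
(R*(1/(-48 + (2*3)³)))*28 = ((3*I*√6)*(1/(-48 + (2*3)³)))*28 = ((3*I*√6)*(1/(-48 + 6³)))*28 = ((3*I*√6)*(1/(-48 + 216)))*28 = ((3*I*√6)*(1/168))*28 = (I*√6/56)*28 = I*√6/2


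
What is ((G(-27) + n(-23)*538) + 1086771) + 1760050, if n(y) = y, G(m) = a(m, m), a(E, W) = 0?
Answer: 2834447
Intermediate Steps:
G(m) = 0
((G(-27) + n(-23)*538) + 1086771) + 1760050 = ((0 - 23*538) + 1086771) + 1760050 = ((0 - 12374) + 1086771) + 1760050 = (-12374 + 1086771) + 1760050 = 1074397 + 1760050 = 2834447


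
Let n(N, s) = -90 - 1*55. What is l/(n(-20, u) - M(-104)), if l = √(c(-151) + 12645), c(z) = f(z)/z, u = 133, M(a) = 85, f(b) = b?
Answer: -√12646/230 ≈ -0.48893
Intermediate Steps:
c(z) = 1 (c(z) = z/z = 1)
n(N, s) = -145 (n(N, s) = -90 - 55 = -145)
l = √12646 (l = √(1 + 12645) = √12646 ≈ 112.45)
l/(n(-20, u) - M(-104)) = √12646/(-145 - 1*85) = √12646/(-145 - 85) = √12646/(-230) = √12646*(-1/230) = -√12646/230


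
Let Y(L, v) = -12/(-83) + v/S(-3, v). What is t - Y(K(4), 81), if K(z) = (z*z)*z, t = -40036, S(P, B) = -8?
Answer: -26577277/664 ≈ -40026.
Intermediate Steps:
K(z) = z³ (K(z) = z²*z = z³)
Y(L, v) = 12/83 - v/8 (Y(L, v) = -12/(-83) + v/(-8) = -12*(-1/83) + v*(-⅛) = 12/83 - v/8)
t - Y(K(4), 81) = -40036 - (12/83 - ⅛*81) = -40036 - (12/83 - 81/8) = -40036 - 1*(-6627/664) = -40036 + 6627/664 = -26577277/664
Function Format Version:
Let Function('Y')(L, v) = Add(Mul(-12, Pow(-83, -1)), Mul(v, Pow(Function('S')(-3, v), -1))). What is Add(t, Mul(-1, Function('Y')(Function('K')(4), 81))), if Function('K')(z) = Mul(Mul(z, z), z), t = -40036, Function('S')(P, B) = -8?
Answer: Rational(-26577277, 664) ≈ -40026.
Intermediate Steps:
Function('K')(z) = Pow(z, 3) (Function('K')(z) = Mul(Pow(z, 2), z) = Pow(z, 3))
Function('Y')(L, v) = Add(Rational(12, 83), Mul(Rational(-1, 8), v)) (Function('Y')(L, v) = Add(Mul(-12, Pow(-83, -1)), Mul(v, Pow(-8, -1))) = Add(Mul(-12, Rational(-1, 83)), Mul(v, Rational(-1, 8))) = Add(Rational(12, 83), Mul(Rational(-1, 8), v)))
Add(t, Mul(-1, Function('Y')(Function('K')(4), 81))) = Add(-40036, Mul(-1, Add(Rational(12, 83), Mul(Rational(-1, 8), 81)))) = Add(-40036, Mul(-1, Add(Rational(12, 83), Rational(-81, 8)))) = Add(-40036, Mul(-1, Rational(-6627, 664))) = Add(-40036, Rational(6627, 664)) = Rational(-26577277, 664)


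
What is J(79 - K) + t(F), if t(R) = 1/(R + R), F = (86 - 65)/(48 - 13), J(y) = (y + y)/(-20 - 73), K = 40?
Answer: -1/186 ≈ -0.0053763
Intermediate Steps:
J(y) = -2*y/93 (J(y) = (2*y)/(-93) = (2*y)*(-1/93) = -2*y/93)
F = ⅗ (F = 21/35 = 21*(1/35) = ⅗ ≈ 0.60000)
t(R) = 1/(2*R)
J(79 - K) + t(F) = -2*(79 - 1*40)/93 + 1/(2*(⅗)) = -2*(79 - 40)/93 + (½)*(5/3) = -2/93*39 + ⅚ = -26/31 + ⅚ = -1/186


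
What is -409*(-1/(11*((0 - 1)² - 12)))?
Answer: -409/121 ≈ -3.3802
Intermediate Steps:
-409*(-1/(11*((0 - 1)² - 12))) = -409*(-1/(11*((-1)² - 12))) = -409*(-1/(11*(1 - 12))) = -409/((-11*(-11))) = -409/121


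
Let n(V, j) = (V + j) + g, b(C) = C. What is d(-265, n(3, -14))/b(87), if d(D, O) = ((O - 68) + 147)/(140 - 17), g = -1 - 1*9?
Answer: 2/369 ≈ 0.0054201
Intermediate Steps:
g = -10 (g = -1 - 9 = -10)
n(V, j) = -10 + V + j (n(V, j) = (V + j) - 10 = -10 + V + j)
d(D, O) = 79/123 + O/123 (d(D, O) = ((-68 + O) + 147)/123 = (79 + O)*(1/123) = 79/123 + O/123)
d(-265, n(3, -14))/b(87) = (79/123 + (-10 + 3 - 14)/123)/87 = (79/123 + (1/123)*(-21))*(1/87) = (79/123 - 7/41)*(1/87) = (58/123)*(1/87) = 2/369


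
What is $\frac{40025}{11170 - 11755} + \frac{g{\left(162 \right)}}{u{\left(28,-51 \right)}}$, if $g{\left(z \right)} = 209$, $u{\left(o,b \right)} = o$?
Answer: $- \frac{199687}{3276} \approx -60.955$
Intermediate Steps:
$\frac{40025}{11170 - 11755} + \frac{g{\left(162 \right)}}{u{\left(28,-51 \right)}} = \frac{40025}{11170 - 11755} + \frac{209}{28} = \frac{40025}{-585} + 209 \cdot \frac{1}{28} = 40025 \left(- \frac{1}{585}\right) + \frac{209}{28} = - \frac{8005}{117} + \frac{209}{28} = - \frac{199687}{3276}$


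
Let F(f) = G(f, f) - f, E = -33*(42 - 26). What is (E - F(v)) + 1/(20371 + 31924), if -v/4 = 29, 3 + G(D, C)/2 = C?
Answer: -21231769/52295 ≈ -406.00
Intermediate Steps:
G(D, C) = -6 + 2*C
v = -116 (v = -4*29 = -116)
E = -528 (E = -33*16 = -528)
F(f) = -6 + f (F(f) = (-6 + 2*f) - f = -6 + f)
(E - F(v)) + 1/(20371 + 31924) = (-528 - (-6 - 116)) + 1/(20371 + 31924) = (-528 - 1*(-122)) + 1/52295 = (-528 + 122) + 1/52295 = -406 + 1/52295 = -21231769/52295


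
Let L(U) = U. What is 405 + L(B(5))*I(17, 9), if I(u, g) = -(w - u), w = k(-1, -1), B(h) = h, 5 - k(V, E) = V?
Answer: 460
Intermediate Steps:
k(V, E) = 5 - V
w = 6 (w = 5 - 1*(-1) = 5 + 1 = 6)
I(u, g) = -6 + u (I(u, g) = -(6 - u) = -6 + u)
405 + L(B(5))*I(17, 9) = 405 + 5*(-6 + 17) = 405 + 5*11 = 405 + 55 = 460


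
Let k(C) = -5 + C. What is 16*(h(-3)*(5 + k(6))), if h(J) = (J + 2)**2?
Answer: 96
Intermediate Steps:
h(J) = (2 + J)**2
16*(h(-3)*(5 + k(6))) = 16*((2 - 3)**2*(5 + (-5 + 6))) = 16*((-1)**2*(5 + 1)) = 16*(1*6) = 16*6 = 96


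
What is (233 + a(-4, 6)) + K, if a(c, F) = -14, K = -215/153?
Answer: 33292/153 ≈ 217.59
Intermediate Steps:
K = -215/153 (K = -215*1/153 = -215/153 ≈ -1.4052)
(233 + a(-4, 6)) + K = (233 - 14) - 215/153 = 219 - 215/153 = 33292/153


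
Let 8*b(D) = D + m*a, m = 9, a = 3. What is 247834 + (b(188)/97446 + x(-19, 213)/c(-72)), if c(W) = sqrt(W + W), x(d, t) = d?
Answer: 193203455927/779568 + 19*I/12 ≈ 2.4783e+5 + 1.5833*I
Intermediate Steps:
c(W) = sqrt(2)*sqrt(W) (c(W) = sqrt(2*W) = sqrt(2)*sqrt(W))
b(D) = 27/8 + D/8 (b(D) = (D + 9*3)/8 = (D + 27)/8 = (27 + D)/8 = 27/8 + D/8)
247834 + (b(188)/97446 + x(-19, 213)/c(-72)) = 247834 + ((27/8 + (1/8)*188)/97446 - 19*(-I/12)) = 247834 + ((27/8 + 47/2)*(1/97446) - 19*(-I/12)) = 247834 + ((215/8)*(1/97446) - 19*(-I/12)) = 247834 + (215/779568 - (-19)*I/12) = 247834 + (215/779568 + 19*I/12) = 193203455927/779568 + 19*I/12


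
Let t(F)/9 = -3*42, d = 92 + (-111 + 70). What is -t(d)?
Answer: 1134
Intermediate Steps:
d = 51 (d = 92 - 41 = 51)
t(F) = -1134 (t(F) = 9*(-3*42) = 9*(-126) = -1134)
-t(d) = -1*(-1134) = 1134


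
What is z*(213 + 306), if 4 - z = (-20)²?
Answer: -205524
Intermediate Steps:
z = -396 (z = 4 - 1*(-20)² = 4 - 1*400 = 4 - 400 = -396)
z*(213 + 306) = -396*(213 + 306) = -396*519 = -205524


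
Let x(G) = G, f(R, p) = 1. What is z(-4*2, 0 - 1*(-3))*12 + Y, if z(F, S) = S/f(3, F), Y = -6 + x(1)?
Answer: 31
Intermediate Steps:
Y = -5 (Y = -6 + 1 = -5)
z(F, S) = S (z(F, S) = S/1 = S*1 = S)
z(-4*2, 0 - 1*(-3))*12 + Y = (0 - 1*(-3))*12 - 5 = (0 + 3)*12 - 5 = 3*12 - 5 = 36 - 5 = 31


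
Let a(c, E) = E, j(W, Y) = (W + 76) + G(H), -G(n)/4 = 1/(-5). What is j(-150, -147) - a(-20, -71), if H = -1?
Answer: -11/5 ≈ -2.2000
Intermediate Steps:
G(n) = ⅘ (G(n) = -4/(-5) = -4*(-⅕) = ⅘)
j(W, Y) = 384/5 + W (j(W, Y) = (W + 76) + ⅘ = (76 + W) + ⅘ = 384/5 + W)
j(-150, -147) - a(-20, -71) = (384/5 - 150) - 1*(-71) = -366/5 + 71 = -11/5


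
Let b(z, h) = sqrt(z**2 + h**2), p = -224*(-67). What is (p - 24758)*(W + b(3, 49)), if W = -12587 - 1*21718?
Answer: 334473750 - 9750*sqrt(2410) ≈ 3.3400e+8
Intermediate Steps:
W = -34305 (W = -12587 - 21718 = -34305)
p = 15008
b(z, h) = sqrt(h**2 + z**2)
(p - 24758)*(W + b(3, 49)) = (15008 - 24758)*(-34305 + sqrt(49**2 + 3**2)) = -9750*(-34305 + sqrt(2401 + 9)) = -9750*(-34305 + sqrt(2410)) = 334473750 - 9750*sqrt(2410)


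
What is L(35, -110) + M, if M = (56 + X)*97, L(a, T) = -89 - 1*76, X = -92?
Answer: -3657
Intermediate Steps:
L(a, T) = -165 (L(a, T) = -89 - 76 = -165)
M = -3492 (M = (56 - 92)*97 = -36*97 = -3492)
L(35, -110) + M = -165 - 3492 = -3657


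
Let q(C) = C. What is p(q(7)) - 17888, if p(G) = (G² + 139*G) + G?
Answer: -16859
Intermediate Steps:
p(G) = G² + 140*G
p(q(7)) - 17888 = 7*(140 + 7) - 17888 = 7*147 - 17888 = 1029 - 17888 = -16859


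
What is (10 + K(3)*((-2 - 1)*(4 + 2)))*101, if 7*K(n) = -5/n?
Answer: 10100/7 ≈ 1442.9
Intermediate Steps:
K(n) = -5/(7*n) (K(n) = (-5/n)/7 = -5/(7*n))
(10 + K(3)*((-2 - 1)*(4 + 2)))*101 = (10 + (-5/7/3)*((-2 - 1)*(4 + 2)))*101 = (10 + (-5/7*1/3)*(-3*6))*101 = (10 - 5/21*(-18))*101 = (10 + 30/7)*101 = (100/7)*101 = 10100/7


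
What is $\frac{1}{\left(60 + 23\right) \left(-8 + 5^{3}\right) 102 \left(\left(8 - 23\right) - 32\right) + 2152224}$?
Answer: $- \frac{1}{44402310} \approx -2.2521 \cdot 10^{-8}$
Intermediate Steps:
$\frac{1}{\left(60 + 23\right) \left(-8 + 5^{3}\right) 102 \left(\left(8 - 23\right) - 32\right) + 2152224} = \frac{1}{83 \left(-8 + 125\right) 102 \left(-15 - 32\right) + 2152224} = \frac{1}{83 \cdot 117 \cdot 102 \left(-47\right) + 2152224} = \frac{1}{9711 \cdot 102 \left(-47\right) + 2152224} = \frac{1}{990522 \left(-47\right) + 2152224} = \frac{1}{-46554534 + 2152224} = \frac{1}{-44402310} = - \frac{1}{44402310}$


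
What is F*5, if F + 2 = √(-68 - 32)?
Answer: -10 + 50*I ≈ -10.0 + 50.0*I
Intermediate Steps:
F = -2 + 10*I (F = -2 + √(-68 - 32) = -2 + √(-100) = -2 + 10*I ≈ -2.0 + 10.0*I)
F*5 = (-2 + 10*I)*5 = -10 + 50*I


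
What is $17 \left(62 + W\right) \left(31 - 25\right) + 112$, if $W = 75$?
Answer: $14086$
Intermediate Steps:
$17 \left(62 + W\right) \left(31 - 25\right) + 112 = 17 \left(62 + 75\right) \left(31 - 25\right) + 112 = 17 \cdot 137 \cdot 6 + 112 = 17 \cdot 822 + 112 = 13974 + 112 = 14086$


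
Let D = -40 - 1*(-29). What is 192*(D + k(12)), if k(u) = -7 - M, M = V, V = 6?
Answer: -4608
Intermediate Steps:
M = 6
k(u) = -13 (k(u) = -7 - 1*6 = -7 - 6 = -13)
D = -11 (D = -40 + 29 = -11)
192*(D + k(12)) = 192*(-11 - 13) = 192*(-24) = -4608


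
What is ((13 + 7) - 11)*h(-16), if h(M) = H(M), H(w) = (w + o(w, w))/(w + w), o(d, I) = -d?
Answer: 0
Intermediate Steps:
H(w) = 0 (H(w) = (w - w)/(w + w) = 0/((2*w)) = 0*(1/(2*w)) = 0)
h(M) = 0
((13 + 7) - 11)*h(-16) = ((13 + 7) - 11)*0 = (20 - 11)*0 = 9*0 = 0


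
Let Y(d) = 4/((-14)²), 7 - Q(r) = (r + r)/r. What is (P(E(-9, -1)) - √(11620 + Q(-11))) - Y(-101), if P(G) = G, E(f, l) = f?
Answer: -442/49 - 5*√465 ≈ -116.84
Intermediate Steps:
Q(r) = 5 (Q(r) = 7 - (r + r)/r = 7 - 2*r/r = 7 - 1*2 = 7 - 2 = 5)
Y(d) = 1/49 (Y(d) = 4/196 = 4*(1/196) = 1/49)
(P(E(-9, -1)) - √(11620 + Q(-11))) - Y(-101) = (-9 - √(11620 + 5)) - 1*1/49 = (-9 - √11625) - 1/49 = (-9 - 5*√465) - 1/49 = -442/49 - 5*√465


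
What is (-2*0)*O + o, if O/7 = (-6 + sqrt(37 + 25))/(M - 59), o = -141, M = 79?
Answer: -141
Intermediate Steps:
O = -21/10 + 7*sqrt(62)/20 (O = 7*((-6 + sqrt(37 + 25))/(79 - 59)) = 7*((-6 + sqrt(62))/20) = 7*((-6 + sqrt(62))*(1/20)) = 7*(-3/10 + sqrt(62)/20) = -21/10 + 7*sqrt(62)/20 ≈ 0.65590)
(-2*0)*O + o = (-2*0)*(-21/10 + 7*sqrt(62)/20) - 141 = 0*(-21/10 + 7*sqrt(62)/20) - 141 = 0 - 141 = -141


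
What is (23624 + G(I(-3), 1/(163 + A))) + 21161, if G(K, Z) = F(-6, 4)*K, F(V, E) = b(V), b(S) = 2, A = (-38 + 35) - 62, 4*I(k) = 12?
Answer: 44791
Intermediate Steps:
I(k) = 3 (I(k) = (1/4)*12 = 3)
A = -65 (A = -3 - 62 = -65)
F(V, E) = 2
G(K, Z) = 2*K
(23624 + G(I(-3), 1/(163 + A))) + 21161 = (23624 + 2*3) + 21161 = (23624 + 6) + 21161 = 23630 + 21161 = 44791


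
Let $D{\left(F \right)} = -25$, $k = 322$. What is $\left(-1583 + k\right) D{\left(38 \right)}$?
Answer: $31525$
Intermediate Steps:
$\left(-1583 + k\right) D{\left(38 \right)} = \left(-1583 + 322\right) \left(-25\right) = \left(-1261\right) \left(-25\right) = 31525$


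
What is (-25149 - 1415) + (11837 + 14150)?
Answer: -577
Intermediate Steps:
(-25149 - 1415) + (11837 + 14150) = -26564 + 25987 = -577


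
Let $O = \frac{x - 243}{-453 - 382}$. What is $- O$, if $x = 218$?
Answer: $- \frac{5}{167} \approx -0.02994$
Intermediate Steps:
$O = \frac{5}{167}$ ($O = \frac{218 - 243}{-453 - 382} = - \frac{25}{-835} = \left(-25\right) \left(- \frac{1}{835}\right) = \frac{5}{167} \approx 0.02994$)
$- O = \left(-1\right) \frac{5}{167} = - \frac{5}{167}$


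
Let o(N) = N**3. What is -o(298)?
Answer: -26463592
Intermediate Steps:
-o(298) = -1*298**3 = -1*26463592 = -26463592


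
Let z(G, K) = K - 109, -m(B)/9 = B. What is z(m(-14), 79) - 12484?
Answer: -12514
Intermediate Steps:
m(B) = -9*B
z(G, K) = -109 + K
z(m(-14), 79) - 12484 = (-109 + 79) - 12484 = -30 - 12484 = -12514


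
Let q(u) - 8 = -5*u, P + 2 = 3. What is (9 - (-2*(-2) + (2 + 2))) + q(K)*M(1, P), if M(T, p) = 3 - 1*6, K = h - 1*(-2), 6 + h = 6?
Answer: 7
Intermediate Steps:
P = 1 (P = -2 + 3 = 1)
h = 0 (h = -6 + 6 = 0)
K = 2 (K = 0 - 1*(-2) = 0 + 2 = 2)
M(T, p) = -3 (M(T, p) = 3 - 6 = -3)
q(u) = 8 - 5*u
(9 - (-2*(-2) + (2 + 2))) + q(K)*M(1, P) = (9 - (-2*(-2) + (2 + 2))) + (8 - 5*2)*(-3) = (9 - (4 + 4)) + (8 - 10)*(-3) = (9 - 1*8) - 2*(-3) = (9 - 8) + 6 = 1 + 6 = 7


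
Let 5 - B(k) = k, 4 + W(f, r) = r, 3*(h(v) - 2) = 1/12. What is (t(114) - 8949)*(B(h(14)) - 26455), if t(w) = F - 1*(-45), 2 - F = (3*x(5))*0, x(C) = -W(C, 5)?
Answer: 4238567123/18 ≈ 2.3548e+8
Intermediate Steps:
h(v) = 73/36 (h(v) = 2 + (⅓)/12 = 2 + (⅓)*(1/12) = 2 + 1/36 = 73/36)
W(f, r) = -4 + r
x(C) = -1 (x(C) = -(-4 + 5) = -1*1 = -1)
B(k) = 5 - k
F = 2 (F = 2 - 3*(-1)*0 = 2 - (-3)*0 = 2 - 1*0 = 2 + 0 = 2)
t(w) = 47 (t(w) = 2 - 1*(-45) = 2 + 45 = 47)
(t(114) - 8949)*(B(h(14)) - 26455) = (47 - 8949)*((5 - 1*73/36) - 26455) = -8902*((5 - 73/36) - 26455) = -8902*(107/36 - 26455) = -8902*(-952273/36) = 4238567123/18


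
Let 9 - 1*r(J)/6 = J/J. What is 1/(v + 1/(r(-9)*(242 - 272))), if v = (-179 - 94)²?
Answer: 1440/107321759 ≈ 1.3418e-5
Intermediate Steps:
r(J) = 48 (r(J) = 54 - 6*J/J = 54 - 6*1 = 54 - 6 = 48)
v = 74529 (v = (-273)² = 74529)
1/(v + 1/(r(-9)*(242 - 272))) = 1/(74529 + 1/(48*(242 - 272))) = 1/(74529 + 1/(48*(-30))) = 1/(74529 + 1/(-1440)) = 1/(74529 - 1/1440) = 1/(107321759/1440) = 1440/107321759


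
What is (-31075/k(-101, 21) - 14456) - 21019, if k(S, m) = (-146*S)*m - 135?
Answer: -10980643300/309531 ≈ -35475.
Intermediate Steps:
k(S, m) = -135 - 146*S*m (k(S, m) = -146*S*m - 135 = -135 - 146*S*m)
(-31075/k(-101, 21) - 14456) - 21019 = (-31075/(-135 - 146*(-101)*21) - 14456) - 21019 = (-31075/(-135 + 309666) - 14456) - 21019 = (-31075/309531 - 14456) - 21019 = -4474611211/309531 - 21019 = -10980643300/309531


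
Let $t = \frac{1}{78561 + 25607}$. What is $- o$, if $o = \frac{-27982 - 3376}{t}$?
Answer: $3266500144$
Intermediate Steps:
$t = \frac{1}{104168} \approx 9.5999 \cdot 10^{-6}$
$o = -3266500144$ ($o = \left(-27982 - 3376\right) \frac{1}{\frac{1}{104168}} = \left(-31358\right) 104168 = -3266500144$)
$- o = \left(-1\right) \left(-3266500144\right) = 3266500144$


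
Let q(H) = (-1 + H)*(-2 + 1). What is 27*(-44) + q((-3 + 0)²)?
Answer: -1196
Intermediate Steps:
q(H) = 1 - H (q(H) = (-1 + H)*(-1) = 1 - H)
27*(-44) + q((-3 + 0)²) = 27*(-44) + (1 - (-3 + 0)²) = -1188 + (1 - 1*(-3)²) = -1188 + (1 - 1*9) = -1188 + (1 - 9) = -1188 - 8 = -1196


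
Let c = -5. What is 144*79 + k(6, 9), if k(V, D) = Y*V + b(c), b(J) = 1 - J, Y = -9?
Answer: 11328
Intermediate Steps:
k(V, D) = 6 - 9*V (k(V, D) = -9*V + (1 - 1*(-5)) = -9*V + (1 + 5) = -9*V + 6 = 6 - 9*V)
144*79 + k(6, 9) = 144*79 + (6 - 9*6) = 11376 + (6 - 54) = 11376 - 48 = 11328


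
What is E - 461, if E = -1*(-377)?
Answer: -84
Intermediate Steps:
E = 377
E - 461 = 377 - 461 = -84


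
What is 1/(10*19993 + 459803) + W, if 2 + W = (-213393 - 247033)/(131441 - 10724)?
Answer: -154346694221/26546996187 ≈ -5.8141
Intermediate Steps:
W = -701860/120717 (W = -2 + (-213393 - 247033)/(131441 - 10724) = -2 - 460426/120717 = -701860/120717 ≈ -5.8141)
1/(10*19993 + 459803) + W = 1/(10*19993 + 459803) - 701860/120717 = 1/(199930 + 459803) - 701860/120717 = 1/659733 - 701860/120717 = -154346694221/26546996187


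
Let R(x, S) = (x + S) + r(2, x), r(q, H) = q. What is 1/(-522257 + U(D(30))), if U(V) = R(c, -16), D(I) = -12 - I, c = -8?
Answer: -1/522279 ≈ -1.9147e-6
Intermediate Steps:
R(x, S) = 2 + S + x (R(x, S) = (x + S) + 2 = (S + x) + 2 = 2 + S + x)
U(V) = -22 (U(V) = 2 - 16 - 8 = -22)
1/(-522257 + U(D(30))) = 1/(-522257 - 22) = 1/(-522279) = -1/522279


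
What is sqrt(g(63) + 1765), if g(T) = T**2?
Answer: sqrt(5734) ≈ 75.723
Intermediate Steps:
sqrt(g(63) + 1765) = sqrt(63**2 + 1765) = sqrt(3969 + 1765) = sqrt(5734)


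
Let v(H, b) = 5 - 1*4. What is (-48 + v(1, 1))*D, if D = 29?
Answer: -1363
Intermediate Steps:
v(H, b) = 1 (v(H, b) = 5 - 4 = 1)
(-48 + v(1, 1))*D = (-48 + 1)*29 = -47*29 = -1363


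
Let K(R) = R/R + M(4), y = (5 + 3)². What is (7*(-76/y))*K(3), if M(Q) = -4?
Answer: 399/16 ≈ 24.938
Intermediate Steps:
y = 64 (y = 8² = 64)
K(R) = -3 (K(R) = R/R - 4 = 1 - 4 = -3)
(7*(-76/y))*K(3) = (7*(-76/64))*(-3) = (7*(-76*1/64))*(-3) = (7*(-19/16))*(-3) = -133/16*(-3) = 399/16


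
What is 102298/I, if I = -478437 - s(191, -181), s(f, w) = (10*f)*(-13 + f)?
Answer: -102298/818417 ≈ -0.12499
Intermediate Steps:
s(f, w) = 10*f*(-13 + f)
I = -818417 (I = -478437 - 10*191*(-13 + 191) = -478437 - 10*191*178 = -478437 - 1*339980 = -478437 - 339980 = -818417)
102298/I = 102298/(-818417) = 102298*(-1/818417) = -102298/818417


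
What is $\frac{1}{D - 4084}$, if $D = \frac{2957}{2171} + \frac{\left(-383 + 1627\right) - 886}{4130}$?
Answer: $- \frac{4483115}{18302546846} \approx -0.00024494$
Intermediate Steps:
$D = \frac{6494814}{4483115}$ ($D = 2957 \cdot \frac{1}{2171} + \left(1244 - 886\right) \frac{1}{4130} = \frac{2957}{2171} + 358 \cdot \frac{1}{4130} = \frac{2957}{2171} + \frac{179}{2065} = \frac{6494814}{4483115} \approx 1.4487$)
$\frac{1}{D - 4084} = \frac{1}{\frac{6494814}{4483115} - 4084} = \frac{1}{- \frac{18302546846}{4483115}} = - \frac{4483115}{18302546846}$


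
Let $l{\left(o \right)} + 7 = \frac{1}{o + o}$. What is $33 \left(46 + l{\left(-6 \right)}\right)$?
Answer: $\frac{5137}{4} \approx 1284.3$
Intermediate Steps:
$l{\left(o \right)} = -7 + \frac{1}{2 o}$ ($l{\left(o \right)} = -7 + \frac{1}{o + o} = -7 + \frac{1}{2 o}$)
$33 \left(46 + l{\left(-6 \right)}\right) = 33 \left(46 - \left(7 - \frac{1}{2 \left(-6\right)}\right)\right) = 33 \left(46 + \left(-7 + \frac{1}{2} \left(- \frac{1}{6}\right)\right)\right) = 33 \left(46 - \frac{85}{12}\right) = 33 \cdot \frac{467}{12} = \frac{5137}{4}$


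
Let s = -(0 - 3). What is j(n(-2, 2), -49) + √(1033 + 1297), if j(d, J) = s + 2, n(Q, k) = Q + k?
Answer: 5 + √2330 ≈ 53.270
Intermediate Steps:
s = 3 (s = -1*(-3) = 3)
j(d, J) = 5 (j(d, J) = 3 + 2 = 5)
j(n(-2, 2), -49) + √(1033 + 1297) = 5 + √(1033 + 1297) = 5 + √2330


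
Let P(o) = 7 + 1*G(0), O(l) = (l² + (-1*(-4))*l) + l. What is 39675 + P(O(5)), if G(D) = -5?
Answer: 39677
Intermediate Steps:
O(l) = l² + 5*l (O(l) = (l² + 4*l) + l = l² + 5*l)
P(o) = 2 (P(o) = 7 + 1*(-5) = 7 - 5 = 2)
39675 + P(O(5)) = 39675 + 2 = 39677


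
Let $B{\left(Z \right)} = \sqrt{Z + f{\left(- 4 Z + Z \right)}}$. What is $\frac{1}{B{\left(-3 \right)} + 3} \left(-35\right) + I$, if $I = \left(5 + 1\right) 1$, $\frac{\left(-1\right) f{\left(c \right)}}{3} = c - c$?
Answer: $- \frac{11}{4} + \frac{35 i \sqrt{3}}{12} \approx -2.75 + 5.0518 i$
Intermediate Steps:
$f{\left(c \right)} = 0$ ($f{\left(c \right)} = - 3 \left(c - c\right) = \left(-3\right) 0 = 0$)
$I = 6$ ($I = 6 \cdot 1 = 6$)
$B{\left(Z \right)} = \sqrt{Z}$ ($B{\left(Z \right)} = \sqrt{Z + 0} = \sqrt{Z}$)
$\frac{1}{B{\left(-3 \right)} + 3} \left(-35\right) + I = \frac{1}{\sqrt{-3} + 3} \left(-35\right) + 6 = \frac{1}{i \sqrt{3} + 3} \left(-35\right) + 6 = \frac{1}{3 + i \sqrt{3}} \left(-35\right) + 6 = - \frac{35}{3 + i \sqrt{3}} + 6 = 6 - \frac{35}{3 + i \sqrt{3}}$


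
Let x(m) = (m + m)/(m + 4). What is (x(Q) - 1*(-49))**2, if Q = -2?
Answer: 2209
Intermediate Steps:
x(m) = 2*m/(4 + m) (x(m) = (2*m)/(4 + m) = 2*m/(4 + m))
(x(Q) - 1*(-49))**2 = (2*(-2)/(4 - 2) - 1*(-49))**2 = (2*(-2)/2 + 49)**2 = (2*(-2)*(1/2) + 49)**2 = (-2 + 49)**2 = 47**2 = 2209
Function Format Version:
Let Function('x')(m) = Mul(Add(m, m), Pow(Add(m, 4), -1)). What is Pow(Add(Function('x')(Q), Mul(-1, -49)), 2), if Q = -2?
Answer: 2209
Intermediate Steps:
Function('x')(m) = Mul(2, m, Pow(Add(4, m), -1)) (Function('x')(m) = Mul(Mul(2, m), Pow(Add(4, m), -1)) = Mul(2, m, Pow(Add(4, m), -1)))
Pow(Add(Function('x')(Q), Mul(-1, -49)), 2) = Pow(Add(Mul(2, -2, Pow(Add(4, -2), -1)), Mul(-1, -49)), 2) = Pow(Add(Mul(2, -2, Pow(2, -1)), 49), 2) = Pow(Add(Mul(2, -2, Rational(1, 2)), 49), 2) = Pow(Add(-2, 49), 2) = Pow(47, 2) = 2209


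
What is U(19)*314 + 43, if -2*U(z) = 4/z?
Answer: 189/19 ≈ 9.9474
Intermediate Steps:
U(z) = -2/z
U(19)*314 + 43 = -2/19*314 + 43 = -628/19 + 43 = 189/19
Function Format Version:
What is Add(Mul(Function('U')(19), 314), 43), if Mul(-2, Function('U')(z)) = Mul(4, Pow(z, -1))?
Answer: Rational(189, 19) ≈ 9.9474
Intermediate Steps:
Function('U')(z) = Mul(-2, Pow(z, -1)) (Function('U')(z) = Mul(Rational(-1, 2), Mul(4, Pow(z, -1))) = Mul(-2, Pow(z, -1)))
Add(Mul(Function('U')(19), 314), 43) = Add(Mul(Mul(-2, Pow(19, -1)), 314), 43) = Add(Mul(Mul(-2, Rational(1, 19)), 314), 43) = Add(Mul(Rational(-2, 19), 314), 43) = Add(Rational(-628, 19), 43) = Rational(189, 19)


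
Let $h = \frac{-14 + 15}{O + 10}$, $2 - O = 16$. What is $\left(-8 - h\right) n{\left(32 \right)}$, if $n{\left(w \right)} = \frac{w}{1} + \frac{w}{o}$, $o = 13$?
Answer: $- \frac{3472}{13} \approx -267.08$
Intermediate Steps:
$O = -14$ ($O = 2 - 16 = -14$)
$h = - \frac{1}{4}$ ($h = \frac{-14 + 15}{-14 + 10} = 1 \frac{1}{-4} = 1 \left(- \frac{1}{4}\right) = - \frac{1}{4} \approx -0.25$)
$n{\left(w \right)} = \frac{14 w}{13}$ ($n{\left(w \right)} = \frac{w}{1} + \frac{w}{13} = w 1 + w \frac{1}{13} = w + \frac{w}{13} = \frac{14 w}{13}$)
$\left(-8 - h\right) n{\left(32 \right)} = \left(-8 - - \frac{1}{4}\right) \frac{14}{13} \cdot 32 = \left(-8 + \frac{1}{4}\right) \frac{448}{13} = \left(- \frac{31}{4}\right) \frac{448}{13} = - \frac{3472}{13}$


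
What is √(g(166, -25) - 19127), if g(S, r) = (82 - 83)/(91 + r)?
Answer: I*√83317278/66 ≈ 138.3*I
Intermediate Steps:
g(S, r) = -1/(91 + r)
√(g(166, -25) - 19127) = √(-1/(91 - 25) - 19127) = √(-1/66 - 19127) = √(-1262383/66) = I*√83317278/66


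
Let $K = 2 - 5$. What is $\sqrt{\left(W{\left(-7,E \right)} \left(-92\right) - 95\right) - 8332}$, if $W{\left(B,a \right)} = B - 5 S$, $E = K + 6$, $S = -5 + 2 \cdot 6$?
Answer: $39 i \sqrt{3} \approx 67.55 i$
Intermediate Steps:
$K = -3$
$S = 7$ ($S = -5 + 12 = 7$)
$E = 3$ ($E = -3 + 6 = 3$)
$W{\left(B,a \right)} = -35 + B$ ($W{\left(B,a \right)} = B - 35 = -35 + B$)
$\sqrt{\left(W{\left(-7,E \right)} \left(-92\right) - 95\right) - 8332} = \sqrt{\left(\left(-35 - 7\right) \left(-92\right) - 95\right) - 8332} = \sqrt{\left(\left(-42\right) \left(-92\right) - 95\right) - 8332} = \sqrt{\left(3864 - 95\right) - 8332} = \sqrt{3769 - 8332} = \sqrt{-4563} = 39 i \sqrt{3}$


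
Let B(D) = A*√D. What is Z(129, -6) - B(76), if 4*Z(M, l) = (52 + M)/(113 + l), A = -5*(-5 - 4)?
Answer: 181/428 - 90*√19 ≈ -391.88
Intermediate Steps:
A = 45 (A = -5*(-9) = 45)
Z(M, l) = (52 + M)/(4*(113 + l)) (Z(M, l) = ((52 + M)/(113 + l))/4 = (52 + M)/(4*(113 + l)))
B(D) = 45*√D
Z(129, -6) - B(76) = (52 + 129)/(4*(113 - 6)) - 45*√76 = (¼)*181/107 - 45*2*√19 = (¼)*(1/107)*181 - 90*√19 = 181/428 - 90*√19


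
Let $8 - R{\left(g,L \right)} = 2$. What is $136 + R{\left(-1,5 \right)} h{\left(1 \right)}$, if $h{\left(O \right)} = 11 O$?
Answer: $202$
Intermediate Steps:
$R{\left(g,L \right)} = 6$ ($R{\left(g,L \right)} = 8 - 2 = 6$)
$136 + R{\left(-1,5 \right)} h{\left(1 \right)} = 136 + 6 \cdot 11 \cdot 1 = 136 + 6 \cdot 11 = 136 + 66 = 202$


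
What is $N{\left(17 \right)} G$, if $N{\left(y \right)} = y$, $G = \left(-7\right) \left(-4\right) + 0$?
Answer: $476$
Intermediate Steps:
$G = 28$ ($G = 28 + 0 = 28$)
$N{\left(17 \right)} G = 17 \cdot 28 = 476$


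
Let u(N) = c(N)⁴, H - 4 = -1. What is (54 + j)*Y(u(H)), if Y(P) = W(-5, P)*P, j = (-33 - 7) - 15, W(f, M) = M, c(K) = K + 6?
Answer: -43046721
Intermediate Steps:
H = 3 (H = 4 - 1 = 3)
c(K) = 6 + K
j = -55 (j = -40 - 15 = -55)
u(N) = (6 + N)⁴
Y(P) = P² (Y(P) = P*P = P²)
(54 + j)*Y(u(H)) = (54 - 55)*((6 + 3)⁴)² = -(9⁴)² = -1*6561² = -1*43046721 = -43046721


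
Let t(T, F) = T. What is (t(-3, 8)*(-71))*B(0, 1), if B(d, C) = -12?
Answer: -2556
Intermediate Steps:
(t(-3, 8)*(-71))*B(0, 1) = -3*(-71)*(-12) = 213*(-12) = -2556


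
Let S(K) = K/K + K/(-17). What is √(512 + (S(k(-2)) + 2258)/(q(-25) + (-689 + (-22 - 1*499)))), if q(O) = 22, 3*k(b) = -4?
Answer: √5779392641/3366 ≈ 22.585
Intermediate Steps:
k(b) = -4/3 (k(b) = (⅓)*(-4) = -4/3)
S(K) = 1 - K/17 (S(K) = 1 + K*(-1/17) = 1 - K/17)
√(512 + (S(k(-2)) + 2258)/(q(-25) + (-689 + (-22 - 1*499)))) = √(512 + ((1 - 1/17*(-4/3)) + 2258)/(22 + (-689 + (-22 - 1*499)))) = √(512 + ((1 + 4/51) + 2258)/(22 + (-689 + (-22 - 499)))) = √(512 + (55/51 + 2258)/(22 + (-689 - 521))) = √(512 + 115213/(51*(22 - 1210))) = √(512 + (115213/51)/(-1188)) = √(512 + (115213/51)*(-1/1188)) = √(512 - 115213/60588) = √(30905843/60588) = √5779392641/3366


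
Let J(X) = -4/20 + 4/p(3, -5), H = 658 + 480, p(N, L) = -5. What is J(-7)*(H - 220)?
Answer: -918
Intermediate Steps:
H = 1138
J(X) = -1 (J(X) = -4/20 + 4/(-5) = -4*1/20 + 4*(-1/5) = -1/5 - 4/5 = -1)
J(-7)*(H - 220) = -(1138 - 220) = -1*918 = -918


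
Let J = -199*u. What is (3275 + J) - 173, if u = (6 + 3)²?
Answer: -13017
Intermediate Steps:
u = 81 (u = 9² = 81)
J = -16119 (J = -199*81 = -16119)
(3275 + J) - 173 = (3275 - 16119) - 173 = -12844 - 173 = -13017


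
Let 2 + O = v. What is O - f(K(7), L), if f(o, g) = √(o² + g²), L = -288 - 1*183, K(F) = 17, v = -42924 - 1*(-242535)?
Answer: 199609 - √222130 ≈ 1.9914e+5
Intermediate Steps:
v = 199611 (v = -42924 + 242535 = 199611)
O = 199609 (O = -2 + 199611 = 199609)
L = -471 (L = -288 - 183 = -471)
f(o, g) = √(g² + o²)
O - f(K(7), L) = 199609 - √((-471)² + 17²) = 199609 - √(221841 + 289) = 199609 - √222130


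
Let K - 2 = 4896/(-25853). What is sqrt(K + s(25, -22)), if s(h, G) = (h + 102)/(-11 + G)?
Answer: I*sqrt(1483285704549)/853149 ≈ 1.4275*I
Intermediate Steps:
s(h, G) = (102 + h)/(-11 + G)
K = 46810/25853 (K = 2 + 4896/(-25853) = 2 + 4896*(-1/25853) = 2 - 4896/25853 = 46810/25853 ≈ 1.8106)
sqrt(K + s(25, -22)) = sqrt(46810/25853 + (102 + 25)/(-11 - 22)) = sqrt(46810/25853 + 127/(-33)) = sqrt(46810/25853 - 1/33*127) = sqrt(46810/25853 - 127/33) = sqrt(-1738601/853149) = I*sqrt(1483285704549)/853149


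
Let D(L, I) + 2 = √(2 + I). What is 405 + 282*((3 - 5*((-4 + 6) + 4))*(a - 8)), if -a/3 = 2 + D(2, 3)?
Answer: 61317 + 22842*√5 ≈ 1.1239e+5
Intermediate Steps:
D(L, I) = -2 + √(2 + I)
a = -3*√5 (a = -3*(2 + (-2 + √(2 + 3))) = -3*(2 + (-2 + √5)) = -3*√5 ≈ -6.7082)
405 + 282*((3 - 5*((-4 + 6) + 4))*(a - 8)) = 405 + 282*((3 - 5*((-4 + 6) + 4))*(-3*√5 - 8)) = 405 + 282*((3 - 5*(2 + 4))*(-8 - 3*√5)) = 405 + 282*((3 - 5*6)*(-8 - 3*√5)) = 405 + 282*((3 - 30)*(-8 - 3*√5)) = 405 + 282*(-27*(-8 - 3*√5)) = 405 + 282*(216 + 81*√5) = 405 + (60912 + 22842*√5) = 61317 + 22842*√5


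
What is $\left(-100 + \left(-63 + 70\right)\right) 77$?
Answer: $-7161$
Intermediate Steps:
$\left(-100 + \left(-63 + 70\right)\right) 77 = \left(-100 + 7\right) 77 = \left(-93\right) 77 = -7161$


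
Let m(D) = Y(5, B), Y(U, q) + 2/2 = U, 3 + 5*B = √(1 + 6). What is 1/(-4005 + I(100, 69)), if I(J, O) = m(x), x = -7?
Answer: -1/4001 ≈ -0.00024994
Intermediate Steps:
B = -⅗ + √7/5 (B = -⅗ + √(1 + 6)/5 = -⅗ + √7/5 ≈ -0.070850)
Y(U, q) = -1 + U
m(D) = 4 (m(D) = -1 + 5 = 4)
I(J, O) = 4
1/(-4005 + I(100, 69)) = 1/(-4005 + 4) = 1/(-4001) = -1/4001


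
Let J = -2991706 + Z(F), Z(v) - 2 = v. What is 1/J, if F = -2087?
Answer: -1/2993791 ≈ -3.3402e-7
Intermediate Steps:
Z(v) = 2 + v
J = -2993791 (J = -2991706 + (2 - 2087) = -2991706 - 2085 = -2993791)
1/J = 1/(-2993791) = -1/2993791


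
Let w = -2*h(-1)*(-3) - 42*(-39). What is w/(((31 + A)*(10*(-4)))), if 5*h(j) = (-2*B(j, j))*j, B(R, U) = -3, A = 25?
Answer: -4077/5600 ≈ -0.72804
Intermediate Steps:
h(j) = 6*j/5 (h(j) = ((-2*(-3))*j)/5 = (6*j)/5 = 6*j/5)
w = 8154/5 (w = -12*(-1)/5*(-3) - 42*(-39) = -2*(-6/5)*(-3) + 1638 = (12/5)*(-3) + 1638 = -36/5 + 1638 = 8154/5 ≈ 1630.8)
w/(((31 + A)*(10*(-4)))) = 8154/(5*(((31 + 25)*(10*(-4))))) = 8154/(5*((56*(-40)))) = (8154/5)/(-2240) = (8154/5)*(-1/2240) = -4077/5600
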